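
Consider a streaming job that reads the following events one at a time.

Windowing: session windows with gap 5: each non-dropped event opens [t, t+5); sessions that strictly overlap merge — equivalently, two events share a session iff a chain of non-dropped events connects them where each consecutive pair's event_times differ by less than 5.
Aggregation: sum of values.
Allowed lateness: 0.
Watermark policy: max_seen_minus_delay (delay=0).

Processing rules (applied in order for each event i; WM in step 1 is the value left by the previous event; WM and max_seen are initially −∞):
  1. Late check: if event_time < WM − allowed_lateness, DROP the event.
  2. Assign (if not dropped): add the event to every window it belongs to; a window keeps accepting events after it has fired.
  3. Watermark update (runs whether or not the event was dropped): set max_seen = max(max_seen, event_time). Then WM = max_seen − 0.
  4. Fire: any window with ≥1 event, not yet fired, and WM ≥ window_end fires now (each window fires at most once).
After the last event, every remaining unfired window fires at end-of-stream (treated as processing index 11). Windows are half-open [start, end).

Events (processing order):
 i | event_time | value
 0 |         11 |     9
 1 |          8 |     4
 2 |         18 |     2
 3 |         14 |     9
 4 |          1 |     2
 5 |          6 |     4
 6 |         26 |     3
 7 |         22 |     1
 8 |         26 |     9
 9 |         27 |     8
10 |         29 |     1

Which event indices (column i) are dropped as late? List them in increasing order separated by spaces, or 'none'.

1 3 4 5 7

i=0 t=11 v=9: → [11,16); WM=11
i=1 t=8 v=4: DROP (t<11-0); WM=11
i=2 t=18 v=2: → [18,23); WM=18
i=3 t=14 v=9: DROP (t<18-0); WM=18
i=4 t=1 v=2: DROP (t<18-0); WM=18
i=5 t=6 v=4: DROP (t<18-0); WM=18
i=6 t=26 v=3: → [26,31); WM=26
i=7 t=22 v=1: DROP (t<26-0); WM=26
i=8 t=26 v=9: → [26,31); WM=26
i=9 t=27 v=8: → [26,32); WM=27
i=10 t=29 v=1: → [26,34); WM=29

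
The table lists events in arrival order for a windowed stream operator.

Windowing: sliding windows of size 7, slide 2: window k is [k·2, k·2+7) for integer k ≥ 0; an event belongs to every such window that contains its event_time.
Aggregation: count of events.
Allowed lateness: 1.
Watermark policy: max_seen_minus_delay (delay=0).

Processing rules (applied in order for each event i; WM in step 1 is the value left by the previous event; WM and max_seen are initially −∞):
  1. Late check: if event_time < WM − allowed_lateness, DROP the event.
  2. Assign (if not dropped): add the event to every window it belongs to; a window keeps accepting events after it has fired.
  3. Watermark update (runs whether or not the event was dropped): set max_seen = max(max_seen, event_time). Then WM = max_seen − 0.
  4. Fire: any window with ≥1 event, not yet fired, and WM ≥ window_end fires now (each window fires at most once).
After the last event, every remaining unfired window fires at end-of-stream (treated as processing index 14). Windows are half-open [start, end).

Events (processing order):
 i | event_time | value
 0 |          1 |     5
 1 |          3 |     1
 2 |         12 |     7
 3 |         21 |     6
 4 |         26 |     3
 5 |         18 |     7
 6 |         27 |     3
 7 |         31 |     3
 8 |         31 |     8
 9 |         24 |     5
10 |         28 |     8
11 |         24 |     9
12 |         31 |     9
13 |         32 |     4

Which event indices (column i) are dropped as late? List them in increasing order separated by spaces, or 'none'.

i=0 t=1 v=5: → [0,7); WM=1
i=1 t=3 v=1: → [2,9),[0,7); WM=3
i=2 t=12 v=7: → [12,19),[10,17),[8,15),[6,13); WM=12; [0,7) fires=2 [2,9) fires=1
i=3 t=21 v=6: → [20,27),[18,25),[16,23); WM=21; [6,13) fires=1 [8,15) fires=1 [10,17) fires=1 [12,19) fires=1
i=4 t=26 v=3: → [26,33),[24,31),[22,29),[20,27); WM=26; [16,23) fires=1 [18,25) fires=1
i=5 t=18 v=7: DROP (t<26-1); WM=26
i=6 t=27 v=3: → [26,33),[24,31),[22,29); WM=27; [20,27) fires=2
i=7 t=31 v=3: → [30,37),[28,35),[26,33); WM=31; [22,29) fires=2 [24,31) fires=2
i=8 t=31 v=8: → [30,37),[28,35),[26,33); WM=31
i=9 t=24 v=5: DROP (t<31-1); WM=31
i=10 t=28 v=8: DROP (t<31-1); WM=31
i=11 t=24 v=9: DROP (t<31-1); WM=31
i=12 t=31 v=9: → [30,37),[28,35),[26,33); WM=31
i=13 t=32 v=4: → [32,39),[30,37),[28,35),[26,33); WM=32

5 9 10 11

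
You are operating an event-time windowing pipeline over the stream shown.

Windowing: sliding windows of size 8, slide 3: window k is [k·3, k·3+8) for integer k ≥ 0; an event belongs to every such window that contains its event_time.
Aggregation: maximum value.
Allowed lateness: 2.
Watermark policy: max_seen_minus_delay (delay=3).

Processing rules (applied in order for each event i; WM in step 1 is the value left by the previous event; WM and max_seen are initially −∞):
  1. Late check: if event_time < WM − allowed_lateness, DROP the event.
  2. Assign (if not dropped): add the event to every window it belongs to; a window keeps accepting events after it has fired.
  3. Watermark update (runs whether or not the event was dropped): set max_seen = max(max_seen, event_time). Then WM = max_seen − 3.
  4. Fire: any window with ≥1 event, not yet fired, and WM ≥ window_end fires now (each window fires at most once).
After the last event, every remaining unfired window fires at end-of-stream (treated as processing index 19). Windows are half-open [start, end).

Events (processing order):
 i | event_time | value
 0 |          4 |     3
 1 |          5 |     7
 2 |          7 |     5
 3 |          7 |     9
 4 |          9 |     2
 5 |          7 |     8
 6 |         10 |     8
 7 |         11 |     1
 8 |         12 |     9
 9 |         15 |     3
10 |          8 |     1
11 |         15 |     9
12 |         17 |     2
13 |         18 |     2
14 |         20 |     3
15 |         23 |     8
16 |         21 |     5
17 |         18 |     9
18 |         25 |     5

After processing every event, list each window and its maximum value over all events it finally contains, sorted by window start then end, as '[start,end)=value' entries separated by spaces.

i=0 t=4 v=3: → [3,11),[0,8); WM=1
i=1 t=5 v=7: → [3,11),[0,8); WM=2
i=2 t=7 v=5: → [6,14),[3,11),[0,8); WM=4
i=3 t=7 v=9: → [6,14),[3,11),[0,8); WM=4
i=4 t=9 v=2: → [9,17),[6,14),[3,11); WM=6
i=5 t=7 v=8: → [6,14),[3,11),[0,8); WM=6
i=6 t=10 v=8: → [9,17),[6,14),[3,11); WM=7
i=7 t=11 v=1: → [9,17),[6,14); WM=8; [0,8) fires=9
i=8 t=12 v=9: → [12,20),[9,17),[6,14); WM=9
i=9 t=15 v=3: → [15,23),[12,20),[9,17); WM=12; [3,11) fires=9
i=10 t=8 v=1: DROP (t<12-2); WM=12
i=11 t=15 v=9: → [15,23),[12,20),[9,17); WM=12
i=12 t=17 v=2: → [15,23),[12,20); WM=14; [6,14) fires=9
i=13 t=18 v=2: → [18,26),[15,23),[12,20); WM=15
i=14 t=20 v=3: → [18,26),[15,23); WM=17; [9,17) fires=9
i=15 t=23 v=8: → [21,29),[18,26); WM=20; [12,20) fires=9
i=16 t=21 v=5: → [21,29),[18,26),[15,23); WM=20
i=17 t=18 v=9: → [18,26),[15,23),[12,20); WM=20
i=18 t=25 v=5: → [24,32),[21,29),[18,26); WM=22

[0,8)=9 [3,11)=9 [6,14)=9 [9,17)=9 [12,20)=9 [15,23)=9 [18,26)=9 [21,29)=8 [24,32)=5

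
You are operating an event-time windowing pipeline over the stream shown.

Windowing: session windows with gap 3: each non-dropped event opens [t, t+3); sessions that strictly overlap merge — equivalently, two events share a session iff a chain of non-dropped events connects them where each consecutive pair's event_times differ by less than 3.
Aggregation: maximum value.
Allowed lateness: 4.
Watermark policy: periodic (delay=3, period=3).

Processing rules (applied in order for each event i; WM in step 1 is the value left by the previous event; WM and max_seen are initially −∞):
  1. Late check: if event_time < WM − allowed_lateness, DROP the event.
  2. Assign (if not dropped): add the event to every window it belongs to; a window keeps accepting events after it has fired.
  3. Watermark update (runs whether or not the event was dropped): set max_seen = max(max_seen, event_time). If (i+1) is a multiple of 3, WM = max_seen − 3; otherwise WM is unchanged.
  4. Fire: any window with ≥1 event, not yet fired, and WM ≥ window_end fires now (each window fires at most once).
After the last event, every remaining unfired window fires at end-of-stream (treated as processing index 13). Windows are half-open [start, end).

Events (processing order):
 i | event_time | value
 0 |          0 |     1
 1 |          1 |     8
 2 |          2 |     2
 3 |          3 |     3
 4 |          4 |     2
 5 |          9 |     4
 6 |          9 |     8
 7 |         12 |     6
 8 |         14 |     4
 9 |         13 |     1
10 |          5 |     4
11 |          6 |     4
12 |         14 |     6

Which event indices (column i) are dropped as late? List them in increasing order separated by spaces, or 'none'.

10 11

i=0 t=0 v=1: → [0,3); WM=−∞
i=1 t=1 v=8: → [0,4); WM=−∞
i=2 t=2 v=2: → [0,5); WM=-1
i=3 t=3 v=3: → [0,6); WM=-1
i=4 t=4 v=2: → [0,7); WM=-1
i=5 t=9 v=4: → [9,12); WM=6
i=6 t=9 v=8: → [9,12); WM=6
i=7 t=12 v=6: → [12,15); WM=6
i=8 t=14 v=4: → [12,17); WM=11
i=9 t=13 v=1: → [12,17); WM=11
i=10 t=5 v=4: DROP (t<11-4); WM=11
i=11 t=6 v=4: DROP (t<11-4); WM=11
i=12 t=14 v=6: → [12,17); WM=11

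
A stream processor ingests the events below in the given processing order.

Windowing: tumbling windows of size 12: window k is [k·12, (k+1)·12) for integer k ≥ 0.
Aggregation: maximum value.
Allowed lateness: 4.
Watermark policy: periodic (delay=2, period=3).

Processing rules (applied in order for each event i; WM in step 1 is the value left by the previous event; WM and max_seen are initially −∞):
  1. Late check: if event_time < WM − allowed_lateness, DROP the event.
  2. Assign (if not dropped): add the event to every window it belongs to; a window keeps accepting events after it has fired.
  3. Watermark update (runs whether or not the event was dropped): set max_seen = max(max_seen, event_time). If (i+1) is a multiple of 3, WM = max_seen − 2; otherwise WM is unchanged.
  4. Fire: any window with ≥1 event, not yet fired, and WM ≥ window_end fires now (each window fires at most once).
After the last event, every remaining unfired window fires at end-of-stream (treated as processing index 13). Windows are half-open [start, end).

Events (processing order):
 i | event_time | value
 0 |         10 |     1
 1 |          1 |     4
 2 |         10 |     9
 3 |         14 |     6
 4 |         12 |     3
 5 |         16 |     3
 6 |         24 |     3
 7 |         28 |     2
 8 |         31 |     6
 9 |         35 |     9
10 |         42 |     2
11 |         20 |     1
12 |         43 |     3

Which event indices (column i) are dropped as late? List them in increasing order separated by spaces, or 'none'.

i=0 t=10 v=1: → [0,12); WM=−∞
i=1 t=1 v=4: → [0,12); WM=−∞
i=2 t=10 v=9: → [0,12); WM=8
i=3 t=14 v=6: → [12,24); WM=8
i=4 t=12 v=3: → [12,24); WM=8
i=5 t=16 v=3: → [12,24); WM=14; [0,12) fires=9
i=6 t=24 v=3: → [24,36); WM=14
i=7 t=28 v=2: → [24,36); WM=14
i=8 t=31 v=6: → [24,36); WM=29; [12,24) fires=6
i=9 t=35 v=9: → [24,36); WM=29
i=10 t=42 v=2: → [36,48); WM=29
i=11 t=20 v=1: DROP (t<29-4); WM=40; [24,36) fires=9
i=12 t=43 v=3: → [36,48); WM=40

11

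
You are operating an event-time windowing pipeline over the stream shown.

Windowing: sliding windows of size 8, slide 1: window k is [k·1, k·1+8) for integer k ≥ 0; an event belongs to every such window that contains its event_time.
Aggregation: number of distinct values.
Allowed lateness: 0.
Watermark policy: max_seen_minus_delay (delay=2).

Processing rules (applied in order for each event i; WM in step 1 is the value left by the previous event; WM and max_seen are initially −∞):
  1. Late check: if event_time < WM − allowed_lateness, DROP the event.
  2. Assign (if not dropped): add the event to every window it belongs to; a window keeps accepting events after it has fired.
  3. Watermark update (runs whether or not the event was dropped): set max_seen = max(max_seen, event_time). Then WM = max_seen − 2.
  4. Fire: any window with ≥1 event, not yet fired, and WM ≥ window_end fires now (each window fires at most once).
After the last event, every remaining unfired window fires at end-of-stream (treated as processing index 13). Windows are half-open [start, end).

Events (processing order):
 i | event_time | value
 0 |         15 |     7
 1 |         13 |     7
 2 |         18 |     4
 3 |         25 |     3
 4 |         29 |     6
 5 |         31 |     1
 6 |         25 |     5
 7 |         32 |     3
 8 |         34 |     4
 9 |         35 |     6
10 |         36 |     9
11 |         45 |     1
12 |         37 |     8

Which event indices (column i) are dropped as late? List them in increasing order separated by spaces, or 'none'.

i=0 t=15 v=7: → [15,23),[14,22),[13,21),[12,20),[11,19),[10,18),[9,17),[8,16); WM=13
i=1 t=13 v=7: → [13,21),[12,20),[11,19),[10,18),[9,17),[8,16),[7,15),[6,14); WM=13
i=2 t=18 v=4: → [18,26),[17,25),[16,24),[15,23),[14,22),[13,21),[12,20),[11,19); WM=16; [6,14) fires=1 [7,15) fires=1 [8,16) fires=1
i=3 t=25 v=3: → [25,33),[24,32),[23,31),[22,30),[21,29),[20,28),[19,27),[18,26); WM=23; [9,17) fires=1 [10,18) fires=1 [11,19) fires=2 [12,20) fires=2 [13,21) fires=2 [14,22) fires=2 [15,23) fires=2
i=4 t=29 v=6: → [29,37),[28,36),[27,35),[26,34),[25,33),[24,32),[23,31),[22,30); WM=27; [16,24) fires=1 [17,25) fires=1 [18,26) fires=2 [19,27) fires=1
i=5 t=31 v=1: → [31,39),[30,38),[29,37),[28,36),[27,35),[26,34),[25,33),[24,32); WM=29; [20,28) fires=1 [21,29) fires=1
i=6 t=25 v=5: DROP (t<29-0); WM=29
i=7 t=32 v=3: → [32,40),[31,39),[30,38),[29,37),[28,36),[27,35),[26,34),[25,33); WM=30; [22,30) fires=2
i=8 t=34 v=4: → [34,42),[33,41),[32,40),[31,39),[30,38),[29,37),[28,36),[27,35); WM=32; [23,31) fires=2 [24,32) fires=3
i=9 t=35 v=6: → [35,43),[34,42),[33,41),[32,40),[31,39),[30,38),[29,37),[28,36); WM=33; [25,33) fires=3
i=10 t=36 v=9: → [36,44),[35,43),[34,42),[33,41),[32,40),[31,39),[30,38),[29,37); WM=34; [26,34) fires=3
i=11 t=45 v=1: → [45,53),[44,52),[43,51),[42,50),[41,49),[40,48),[39,47),[38,46); WM=43; [27,35) fires=4 [28,36) fires=4 [29,37) fires=5 [30,38) fires=5 [31,39) fires=5 [32,40) fires=4 [33,41) fires=3 [34,42) fires=3 [35,43) fires=2
i=12 t=37 v=8: DROP (t<43-0); WM=43

6 12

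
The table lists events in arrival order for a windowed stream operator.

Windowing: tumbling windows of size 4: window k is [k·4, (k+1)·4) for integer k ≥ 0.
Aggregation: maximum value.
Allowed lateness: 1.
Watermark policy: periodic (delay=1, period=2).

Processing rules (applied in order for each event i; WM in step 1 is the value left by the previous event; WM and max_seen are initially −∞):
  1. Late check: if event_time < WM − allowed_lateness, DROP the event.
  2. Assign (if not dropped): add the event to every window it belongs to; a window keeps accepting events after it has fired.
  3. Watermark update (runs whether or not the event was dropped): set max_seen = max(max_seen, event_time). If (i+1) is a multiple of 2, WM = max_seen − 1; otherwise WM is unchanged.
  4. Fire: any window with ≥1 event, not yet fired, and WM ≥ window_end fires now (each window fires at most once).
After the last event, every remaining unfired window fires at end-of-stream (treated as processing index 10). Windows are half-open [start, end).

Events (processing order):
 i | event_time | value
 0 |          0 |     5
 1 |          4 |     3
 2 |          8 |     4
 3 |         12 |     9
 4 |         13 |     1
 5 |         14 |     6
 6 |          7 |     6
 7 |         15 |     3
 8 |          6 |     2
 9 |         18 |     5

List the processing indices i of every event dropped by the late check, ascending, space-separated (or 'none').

6 8

i=0 t=0 v=5: → [0,4); WM=−∞
i=1 t=4 v=3: → [4,8); WM=3
i=2 t=8 v=4: → [8,12); WM=3
i=3 t=12 v=9: → [12,16); WM=11; [0,4) fires=5 [4,8) fires=3
i=4 t=13 v=1: → [12,16); WM=11
i=5 t=14 v=6: → [12,16); WM=13; [8,12) fires=4
i=6 t=7 v=6: DROP (t<13-1); WM=13
i=7 t=15 v=3: → [12,16); WM=14
i=8 t=6 v=2: DROP (t<14-1); WM=14
i=9 t=18 v=5: → [16,20); WM=17; [12,16) fires=9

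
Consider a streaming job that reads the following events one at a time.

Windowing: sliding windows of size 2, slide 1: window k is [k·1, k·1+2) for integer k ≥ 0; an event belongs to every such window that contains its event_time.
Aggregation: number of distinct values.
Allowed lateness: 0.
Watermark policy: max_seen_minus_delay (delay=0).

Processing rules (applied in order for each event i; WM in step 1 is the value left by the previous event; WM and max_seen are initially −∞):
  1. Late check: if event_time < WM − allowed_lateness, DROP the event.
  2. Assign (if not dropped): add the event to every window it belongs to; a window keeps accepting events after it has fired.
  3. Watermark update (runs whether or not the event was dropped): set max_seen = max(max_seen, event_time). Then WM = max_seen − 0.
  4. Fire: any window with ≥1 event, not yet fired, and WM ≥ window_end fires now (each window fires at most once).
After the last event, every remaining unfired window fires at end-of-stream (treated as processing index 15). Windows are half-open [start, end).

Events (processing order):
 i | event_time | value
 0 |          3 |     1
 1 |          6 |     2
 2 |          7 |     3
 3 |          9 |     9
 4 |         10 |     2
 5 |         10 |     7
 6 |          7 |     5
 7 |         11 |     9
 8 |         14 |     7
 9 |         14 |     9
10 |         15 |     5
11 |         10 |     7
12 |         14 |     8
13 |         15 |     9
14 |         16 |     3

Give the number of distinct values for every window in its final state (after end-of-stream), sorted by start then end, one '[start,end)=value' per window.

[2,4)=1 [3,5)=1 [5,7)=1 [6,8)=2 [7,9)=1 [8,10)=1 [9,11)=3 [10,12)=3 [11,13)=1 [13,15)=2 [14,16)=3 [15,17)=3 [16,18)=1

i=0 t=3 v=1: → [3,5),[2,4); WM=3
i=1 t=6 v=2: → [6,8),[5,7); WM=6; [2,4) fires=1 [3,5) fires=1
i=2 t=7 v=3: → [7,9),[6,8); WM=7; [5,7) fires=1
i=3 t=9 v=9: → [9,11),[8,10); WM=9; [6,8) fires=2 [7,9) fires=1
i=4 t=10 v=2: → [10,12),[9,11); WM=10; [8,10) fires=1
i=5 t=10 v=7: → [10,12),[9,11); WM=10
i=6 t=7 v=5: DROP (t<10-0); WM=10
i=7 t=11 v=9: → [11,13),[10,12); WM=11; [9,11) fires=3
i=8 t=14 v=7: → [14,16),[13,15); WM=14; [10,12) fires=3 [11,13) fires=1
i=9 t=14 v=9: → [14,16),[13,15); WM=14
i=10 t=15 v=5: → [15,17),[14,16); WM=15; [13,15) fires=2
i=11 t=10 v=7: DROP (t<15-0); WM=15
i=12 t=14 v=8: DROP (t<15-0); WM=15
i=13 t=15 v=9: → [15,17),[14,16); WM=15
i=14 t=16 v=3: → [16,18),[15,17); WM=16; [14,16) fires=3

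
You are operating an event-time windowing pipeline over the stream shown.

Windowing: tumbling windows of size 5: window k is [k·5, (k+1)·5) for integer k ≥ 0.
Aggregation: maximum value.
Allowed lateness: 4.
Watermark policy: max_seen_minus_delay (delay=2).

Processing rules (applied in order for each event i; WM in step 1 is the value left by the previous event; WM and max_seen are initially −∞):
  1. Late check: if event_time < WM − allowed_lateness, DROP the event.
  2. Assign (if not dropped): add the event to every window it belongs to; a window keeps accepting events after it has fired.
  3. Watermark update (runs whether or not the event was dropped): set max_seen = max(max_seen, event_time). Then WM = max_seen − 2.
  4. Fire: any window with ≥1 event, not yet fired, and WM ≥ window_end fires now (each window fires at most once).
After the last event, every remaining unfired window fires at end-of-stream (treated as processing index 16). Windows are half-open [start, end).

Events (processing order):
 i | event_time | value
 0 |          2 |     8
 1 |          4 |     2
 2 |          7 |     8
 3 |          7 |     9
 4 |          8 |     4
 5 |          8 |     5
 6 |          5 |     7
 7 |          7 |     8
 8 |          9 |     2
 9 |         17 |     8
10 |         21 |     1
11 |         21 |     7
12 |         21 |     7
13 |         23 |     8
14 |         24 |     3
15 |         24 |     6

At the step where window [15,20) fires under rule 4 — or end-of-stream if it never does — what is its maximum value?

i=0 t=2 v=8: → [0,5); WM=0
i=1 t=4 v=2: → [0,5); WM=2
i=2 t=7 v=8: → [5,10); WM=5; [0,5) fires=8
i=3 t=7 v=9: → [5,10); WM=5
i=4 t=8 v=4: → [5,10); WM=6
i=5 t=8 v=5: → [5,10); WM=6
i=6 t=5 v=7: → [5,10); WM=6
i=7 t=7 v=8: → [5,10); WM=6
i=8 t=9 v=2: → [5,10); WM=7
i=9 t=17 v=8: → [15,20); WM=15; [5,10) fires=9
i=10 t=21 v=1: → [20,25); WM=19
i=11 t=21 v=7: → [20,25); WM=19
i=12 t=21 v=7: → [20,25); WM=19
i=13 t=23 v=8: → [20,25); WM=21; [15,20) fires=8
i=14 t=24 v=3: → [20,25); WM=22
i=15 t=24 v=6: → [20,25); WM=22

8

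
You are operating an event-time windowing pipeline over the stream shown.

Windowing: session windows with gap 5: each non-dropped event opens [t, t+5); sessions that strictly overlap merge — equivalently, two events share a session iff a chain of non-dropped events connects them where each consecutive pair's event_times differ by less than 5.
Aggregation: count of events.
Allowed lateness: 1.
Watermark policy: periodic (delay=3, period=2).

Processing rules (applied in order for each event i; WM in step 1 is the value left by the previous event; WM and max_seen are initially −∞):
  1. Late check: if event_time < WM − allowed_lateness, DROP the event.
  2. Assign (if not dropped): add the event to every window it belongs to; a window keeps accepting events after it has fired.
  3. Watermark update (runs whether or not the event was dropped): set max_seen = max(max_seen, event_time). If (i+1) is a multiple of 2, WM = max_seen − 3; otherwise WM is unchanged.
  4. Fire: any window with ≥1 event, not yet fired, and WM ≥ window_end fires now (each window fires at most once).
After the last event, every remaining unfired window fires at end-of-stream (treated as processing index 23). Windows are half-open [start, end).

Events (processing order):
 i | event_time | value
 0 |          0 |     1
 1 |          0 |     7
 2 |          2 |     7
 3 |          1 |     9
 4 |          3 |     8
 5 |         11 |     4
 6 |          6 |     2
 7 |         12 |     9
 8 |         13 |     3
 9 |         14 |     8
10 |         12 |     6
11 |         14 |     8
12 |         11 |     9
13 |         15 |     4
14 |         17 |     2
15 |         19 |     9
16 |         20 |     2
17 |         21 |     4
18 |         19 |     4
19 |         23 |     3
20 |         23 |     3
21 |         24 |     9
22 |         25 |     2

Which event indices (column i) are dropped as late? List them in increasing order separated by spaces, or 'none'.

i=0 t=0 v=1: → [0,5); WM=−∞
i=1 t=0 v=7: → [0,5); WM=-3
i=2 t=2 v=7: → [0,7); WM=-3
i=3 t=1 v=9: → [0,7); WM=-1
i=4 t=3 v=8: → [0,8); WM=-1
i=5 t=11 v=4: → [11,16); WM=8
i=6 t=6 v=2: DROP (t<8-1); WM=8
i=7 t=12 v=9: → [11,17); WM=9
i=8 t=13 v=3: → [11,18); WM=9
i=9 t=14 v=8: → [11,19); WM=11
i=10 t=12 v=6: → [11,19); WM=11
i=11 t=14 v=8: → [11,19); WM=11
i=12 t=11 v=9: → [11,19); WM=11
i=13 t=15 v=4: → [11,20); WM=12
i=14 t=17 v=2: → [11,22); WM=12
i=15 t=19 v=9: → [11,24); WM=16
i=16 t=20 v=2: → [11,25); WM=16
i=17 t=21 v=4: → [11,26); WM=18
i=18 t=19 v=4: → [11,26); WM=18
i=19 t=23 v=3: → [11,28); WM=20
i=20 t=23 v=3: → [11,28); WM=20
i=21 t=24 v=9: → [11,29); WM=21
i=22 t=25 v=2: → [11,30); WM=21

6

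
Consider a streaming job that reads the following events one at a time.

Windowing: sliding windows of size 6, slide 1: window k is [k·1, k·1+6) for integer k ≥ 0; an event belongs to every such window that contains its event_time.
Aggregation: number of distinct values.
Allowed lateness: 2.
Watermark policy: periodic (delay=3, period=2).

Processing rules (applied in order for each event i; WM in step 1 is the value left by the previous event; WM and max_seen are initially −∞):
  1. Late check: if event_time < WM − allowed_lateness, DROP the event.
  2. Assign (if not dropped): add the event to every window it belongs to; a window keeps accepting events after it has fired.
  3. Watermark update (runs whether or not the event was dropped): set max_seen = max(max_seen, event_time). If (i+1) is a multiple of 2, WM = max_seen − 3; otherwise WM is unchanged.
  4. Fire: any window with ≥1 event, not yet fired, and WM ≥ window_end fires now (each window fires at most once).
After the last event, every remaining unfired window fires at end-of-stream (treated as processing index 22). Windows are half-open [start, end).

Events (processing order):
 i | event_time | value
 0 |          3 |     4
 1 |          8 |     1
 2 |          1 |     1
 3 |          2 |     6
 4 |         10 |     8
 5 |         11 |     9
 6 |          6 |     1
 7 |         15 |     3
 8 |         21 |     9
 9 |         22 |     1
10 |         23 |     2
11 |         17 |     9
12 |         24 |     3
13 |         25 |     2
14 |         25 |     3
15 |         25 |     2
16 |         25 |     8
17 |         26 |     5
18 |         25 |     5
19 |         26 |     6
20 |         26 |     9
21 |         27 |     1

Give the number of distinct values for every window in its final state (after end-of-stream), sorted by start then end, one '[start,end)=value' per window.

[0,6)=1 [1,7)=2 [2,8)=2 [3,9)=2 [4,10)=1 [5,11)=2 [6,12)=3 [7,13)=3 [8,14)=3 [9,15)=2 [10,16)=3 [11,17)=2 [12,18)=2 [13,19)=2 [14,20)=2 [15,21)=2 [16,22)=1 [17,23)=2 [18,24)=3 [19,25)=4 [20,26)=6 [21,27)=7 [22,28)=7 [23,29)=7 [24,30)=7 [25,31)=7 [26,32)=4 [27,33)=1

i=0 t=3 v=4: → [3,9),[2,8),[1,7),[0,6); WM=−∞
i=1 t=8 v=1: → [8,14),[7,13),[6,12),[5,11),[4,10),[3,9); WM=5
i=2 t=1 v=1: DROP (t<5-2); WM=5
i=3 t=2 v=6: DROP (t<5-2); WM=5
i=4 t=10 v=8: → [10,16),[9,15),[8,14),[7,13),[6,12),[5,11); WM=5
i=5 t=11 v=9: → [11,17),[10,16),[9,15),[8,14),[7,13),[6,12); WM=8; [0,6) fires=1 [1,7) fires=1 [2,8) fires=1
i=6 t=6 v=1: → [6,12),[5,11),[4,10),[3,9),[2,8),[1,7); WM=8
i=7 t=15 v=3: → [15,21),[14,20),[13,19),[12,18),[11,17),[10,16); WM=12; [3,9) fires=2 [4,10) fires=1 [5,11) fires=2 [6,12) fires=3
i=8 t=21 v=9: → [21,27),[20,26),[19,25),[18,24),[17,23),[16,22); WM=12
i=9 t=22 v=1: → [22,28),[21,27),[20,26),[19,25),[18,24),[17,23); WM=19; [7,13) fires=3 [8,14) fires=3 [9,15) fires=2 [10,16) fires=3 [11,17) fires=2 [12,18) fires=1 [13,19) fires=1
i=10 t=23 v=2: → [23,29),[22,28),[21,27),[20,26),[19,25),[18,24); WM=19
i=11 t=17 v=9: → [17,23),[16,22),[15,21),[14,20),[13,19),[12,18); WM=20; [14,20) fires=2
i=12 t=24 v=3: → [24,30),[23,29),[22,28),[21,27),[20,26),[19,25); WM=20
i=13 t=25 v=2: → [25,31),[24,30),[23,29),[22,28),[21,27),[20,26); WM=22; [15,21) fires=2 [16,22) fires=1
i=14 t=25 v=3: → [25,31),[24,30),[23,29),[22,28),[21,27),[20,26); WM=22
i=15 t=25 v=2: → [25,31),[24,30),[23,29),[22,28),[21,27),[20,26); WM=22
i=16 t=25 v=8: → [25,31),[24,30),[23,29),[22,28),[21,27),[20,26); WM=22
i=17 t=26 v=5: → [26,32),[25,31),[24,30),[23,29),[22,28),[21,27); WM=23; [17,23) fires=2
i=18 t=25 v=5: → [25,31),[24,30),[23,29),[22,28),[21,27),[20,26); WM=23
i=19 t=26 v=6: → [26,32),[25,31),[24,30),[23,29),[22,28),[21,27); WM=23
i=20 t=26 v=9: → [26,32),[25,31),[24,30),[23,29),[22,28),[21,27); WM=23
i=21 t=27 v=1: → [27,33),[26,32),[25,31),[24,30),[23,29),[22,28); WM=24; [18,24) fires=3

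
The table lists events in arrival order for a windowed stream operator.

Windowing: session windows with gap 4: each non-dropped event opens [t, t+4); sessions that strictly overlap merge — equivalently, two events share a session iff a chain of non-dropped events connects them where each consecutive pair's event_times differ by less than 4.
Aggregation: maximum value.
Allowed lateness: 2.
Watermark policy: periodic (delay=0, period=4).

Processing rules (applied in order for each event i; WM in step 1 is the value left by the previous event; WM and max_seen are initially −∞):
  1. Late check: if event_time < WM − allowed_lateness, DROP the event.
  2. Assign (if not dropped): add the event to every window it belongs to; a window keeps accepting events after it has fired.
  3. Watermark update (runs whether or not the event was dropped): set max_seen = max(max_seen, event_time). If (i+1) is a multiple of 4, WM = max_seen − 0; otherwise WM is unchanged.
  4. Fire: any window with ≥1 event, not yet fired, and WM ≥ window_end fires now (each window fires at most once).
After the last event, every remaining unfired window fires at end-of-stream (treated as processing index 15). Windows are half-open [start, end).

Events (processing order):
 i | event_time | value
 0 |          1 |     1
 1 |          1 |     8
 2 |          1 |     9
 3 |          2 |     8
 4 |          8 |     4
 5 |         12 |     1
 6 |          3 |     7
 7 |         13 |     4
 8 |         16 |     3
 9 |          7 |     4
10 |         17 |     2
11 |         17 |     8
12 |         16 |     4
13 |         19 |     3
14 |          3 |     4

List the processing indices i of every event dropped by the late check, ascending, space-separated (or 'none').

9 14

i=0 t=1 v=1: → [1,5); WM=−∞
i=1 t=1 v=8: → [1,5); WM=−∞
i=2 t=1 v=9: → [1,5); WM=−∞
i=3 t=2 v=8: → [1,6); WM=2
i=4 t=8 v=4: → [8,12); WM=2
i=5 t=12 v=1: → [12,16); WM=2
i=6 t=3 v=7: → [1,7); WM=2
i=7 t=13 v=4: → [12,17); WM=13
i=8 t=16 v=3: → [12,20); WM=13
i=9 t=7 v=4: DROP (t<13-2); WM=13
i=10 t=17 v=2: → [12,21); WM=13
i=11 t=17 v=8: → [12,21); WM=17
i=12 t=16 v=4: → [12,21); WM=17
i=13 t=19 v=3: → [12,23); WM=17
i=14 t=3 v=4: DROP (t<17-2); WM=17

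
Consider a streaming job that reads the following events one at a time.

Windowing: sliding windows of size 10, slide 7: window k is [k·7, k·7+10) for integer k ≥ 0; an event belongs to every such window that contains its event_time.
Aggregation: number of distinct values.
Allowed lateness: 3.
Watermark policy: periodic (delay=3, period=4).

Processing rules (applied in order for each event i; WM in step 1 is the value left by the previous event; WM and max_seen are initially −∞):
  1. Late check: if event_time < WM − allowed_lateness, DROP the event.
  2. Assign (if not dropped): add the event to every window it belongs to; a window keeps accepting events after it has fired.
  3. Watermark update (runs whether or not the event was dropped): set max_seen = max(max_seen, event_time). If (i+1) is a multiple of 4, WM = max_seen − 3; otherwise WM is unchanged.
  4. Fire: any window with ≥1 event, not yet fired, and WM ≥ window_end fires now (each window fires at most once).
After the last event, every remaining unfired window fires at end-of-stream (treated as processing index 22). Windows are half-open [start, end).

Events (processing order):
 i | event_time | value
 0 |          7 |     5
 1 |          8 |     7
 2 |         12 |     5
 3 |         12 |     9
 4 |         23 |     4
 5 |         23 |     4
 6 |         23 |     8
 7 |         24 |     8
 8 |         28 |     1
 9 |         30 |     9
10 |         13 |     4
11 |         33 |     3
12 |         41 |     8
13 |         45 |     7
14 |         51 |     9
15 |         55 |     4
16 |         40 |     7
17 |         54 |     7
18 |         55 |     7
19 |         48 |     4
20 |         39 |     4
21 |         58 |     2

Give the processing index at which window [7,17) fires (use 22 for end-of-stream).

7

i=0 t=7 v=5: → [7,17),[0,10); WM=−∞
i=1 t=8 v=7: → [7,17),[0,10); WM=−∞
i=2 t=12 v=5: → [7,17); WM=−∞
i=3 t=12 v=9: → [7,17); WM=9
i=4 t=23 v=4: → [21,31),[14,24); WM=9
i=5 t=23 v=4: → [21,31),[14,24); WM=9
i=6 t=23 v=8: → [21,31),[14,24); WM=9
i=7 t=24 v=8: → [21,31); WM=21; [0,10) fires=2 [7,17) fires=3
i=8 t=28 v=1: → [28,38),[21,31); WM=21
i=9 t=30 v=9: → [28,38),[21,31); WM=21
i=10 t=13 v=4: DROP (t<21-3); WM=21
i=11 t=33 v=3: → [28,38); WM=30; [14,24) fires=2
i=12 t=41 v=8: → [35,45); WM=30
i=13 t=45 v=7: → [42,52); WM=30
i=14 t=51 v=9: → [49,59),[42,52); WM=30
i=15 t=55 v=4: → [49,59); WM=52; [21,31) fires=4 [28,38) fires=3 [35,45) fires=1 [42,52) fires=2
i=16 t=40 v=7: DROP (t<52-3); WM=52
i=17 t=54 v=7: → [49,59); WM=52
i=18 t=55 v=7: → [49,59); WM=52
i=19 t=48 v=4: DROP (t<52-3); WM=52
i=20 t=39 v=4: DROP (t<52-3); WM=52
i=21 t=58 v=2: → [56,66),[49,59); WM=52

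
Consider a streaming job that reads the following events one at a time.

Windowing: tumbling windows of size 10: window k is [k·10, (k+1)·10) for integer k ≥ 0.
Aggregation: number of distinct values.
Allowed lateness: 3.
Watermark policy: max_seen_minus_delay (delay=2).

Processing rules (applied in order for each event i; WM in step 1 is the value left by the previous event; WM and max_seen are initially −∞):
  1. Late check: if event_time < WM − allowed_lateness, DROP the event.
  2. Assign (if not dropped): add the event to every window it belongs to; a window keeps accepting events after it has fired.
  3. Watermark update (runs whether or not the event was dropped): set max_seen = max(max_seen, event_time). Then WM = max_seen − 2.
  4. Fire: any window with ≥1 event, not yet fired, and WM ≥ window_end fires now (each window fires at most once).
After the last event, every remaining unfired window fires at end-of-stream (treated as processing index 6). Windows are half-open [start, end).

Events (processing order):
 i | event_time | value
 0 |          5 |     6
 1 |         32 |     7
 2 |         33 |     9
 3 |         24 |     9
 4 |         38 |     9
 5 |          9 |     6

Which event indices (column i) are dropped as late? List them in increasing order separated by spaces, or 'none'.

i=0 t=5 v=6: → [0,10); WM=3
i=1 t=32 v=7: → [30,40); WM=30; [0,10) fires=1
i=2 t=33 v=9: → [30,40); WM=31
i=3 t=24 v=9: DROP (t<31-3); WM=31
i=4 t=38 v=9: → [30,40); WM=36
i=5 t=9 v=6: DROP (t<36-3); WM=36

3 5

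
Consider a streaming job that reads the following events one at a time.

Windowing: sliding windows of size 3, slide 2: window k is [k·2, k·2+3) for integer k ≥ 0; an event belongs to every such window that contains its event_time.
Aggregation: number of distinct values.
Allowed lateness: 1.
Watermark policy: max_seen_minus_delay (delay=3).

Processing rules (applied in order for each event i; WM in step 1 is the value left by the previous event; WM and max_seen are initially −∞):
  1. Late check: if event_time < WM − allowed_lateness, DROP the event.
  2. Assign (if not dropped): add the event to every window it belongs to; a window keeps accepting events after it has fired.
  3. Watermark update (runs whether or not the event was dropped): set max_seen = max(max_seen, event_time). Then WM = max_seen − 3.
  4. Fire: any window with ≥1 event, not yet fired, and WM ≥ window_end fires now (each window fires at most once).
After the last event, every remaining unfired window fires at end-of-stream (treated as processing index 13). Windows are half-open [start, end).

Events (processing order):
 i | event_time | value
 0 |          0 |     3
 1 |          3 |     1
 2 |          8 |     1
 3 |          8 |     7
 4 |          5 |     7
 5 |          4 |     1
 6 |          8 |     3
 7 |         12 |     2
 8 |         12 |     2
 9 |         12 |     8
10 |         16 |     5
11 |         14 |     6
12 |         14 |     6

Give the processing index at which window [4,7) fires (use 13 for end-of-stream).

i=0 t=0 v=3: → [0,3); WM=-3
i=1 t=3 v=1: → [2,5); WM=0
i=2 t=8 v=1: → [8,11),[6,9); WM=5; [0,3) fires=1 [2,5) fires=1
i=3 t=8 v=7: → [8,11),[6,9); WM=5
i=4 t=5 v=7: → [4,7); WM=5
i=5 t=4 v=1: → [4,7),[2,5); WM=5
i=6 t=8 v=3: → [8,11),[6,9); WM=5
i=7 t=12 v=2: → [12,15),[10,13); WM=9; [4,7) fires=2 [6,9) fires=3
i=8 t=12 v=2: → [12,15),[10,13); WM=9
i=9 t=12 v=8: → [12,15),[10,13); WM=9
i=10 t=16 v=5: → [16,19),[14,17); WM=13; [8,11) fires=3 [10,13) fires=2
i=11 t=14 v=6: → [14,17),[12,15); WM=13
i=12 t=14 v=6: → [14,17),[12,15); WM=13

7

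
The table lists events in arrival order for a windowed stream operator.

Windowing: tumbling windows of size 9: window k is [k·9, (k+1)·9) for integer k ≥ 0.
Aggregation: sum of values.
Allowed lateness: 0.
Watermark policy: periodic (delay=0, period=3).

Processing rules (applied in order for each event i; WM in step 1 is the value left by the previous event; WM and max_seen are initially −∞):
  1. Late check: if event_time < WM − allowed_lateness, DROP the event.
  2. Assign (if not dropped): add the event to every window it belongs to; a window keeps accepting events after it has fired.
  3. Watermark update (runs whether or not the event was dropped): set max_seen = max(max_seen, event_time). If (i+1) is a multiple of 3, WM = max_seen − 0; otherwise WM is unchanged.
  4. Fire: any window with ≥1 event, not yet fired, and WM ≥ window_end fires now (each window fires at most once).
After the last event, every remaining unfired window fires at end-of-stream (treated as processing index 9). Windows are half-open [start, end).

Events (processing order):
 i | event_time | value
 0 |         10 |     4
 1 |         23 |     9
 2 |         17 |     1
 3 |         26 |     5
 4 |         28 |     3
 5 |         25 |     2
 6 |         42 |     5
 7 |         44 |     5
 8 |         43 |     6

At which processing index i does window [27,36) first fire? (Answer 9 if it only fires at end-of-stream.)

i=0 t=10 v=4: → [9,18); WM=−∞
i=1 t=23 v=9: → [18,27); WM=−∞
i=2 t=17 v=1: → [9,18); WM=23; [9,18) fires=5
i=3 t=26 v=5: → [18,27); WM=23
i=4 t=28 v=3: → [27,36); WM=23
i=5 t=25 v=2: → [18,27); WM=28; [18,27) fires=16
i=6 t=42 v=5: → [36,45); WM=28
i=7 t=44 v=5: → [36,45); WM=28
i=8 t=43 v=6: → [36,45); WM=44; [27,36) fires=3

8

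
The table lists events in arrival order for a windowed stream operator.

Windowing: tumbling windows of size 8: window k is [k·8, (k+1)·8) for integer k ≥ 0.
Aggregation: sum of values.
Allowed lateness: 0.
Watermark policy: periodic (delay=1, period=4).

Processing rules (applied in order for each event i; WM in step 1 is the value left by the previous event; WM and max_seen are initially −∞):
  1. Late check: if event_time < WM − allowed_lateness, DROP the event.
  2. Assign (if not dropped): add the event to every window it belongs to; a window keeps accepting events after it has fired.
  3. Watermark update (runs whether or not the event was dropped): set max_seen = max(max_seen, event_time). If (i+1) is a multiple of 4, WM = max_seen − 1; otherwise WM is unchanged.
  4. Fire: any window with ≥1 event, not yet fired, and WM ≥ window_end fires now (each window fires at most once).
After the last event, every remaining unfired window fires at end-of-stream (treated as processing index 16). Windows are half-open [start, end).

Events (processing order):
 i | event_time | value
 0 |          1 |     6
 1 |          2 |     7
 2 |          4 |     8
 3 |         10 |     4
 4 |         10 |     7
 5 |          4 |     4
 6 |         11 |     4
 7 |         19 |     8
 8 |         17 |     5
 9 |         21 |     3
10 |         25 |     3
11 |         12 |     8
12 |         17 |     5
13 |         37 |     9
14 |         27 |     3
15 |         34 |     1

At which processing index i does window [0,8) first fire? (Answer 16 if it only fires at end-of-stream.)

3

i=0 t=1 v=6: → [0,8); WM=−∞
i=1 t=2 v=7: → [0,8); WM=−∞
i=2 t=4 v=8: → [0,8); WM=−∞
i=3 t=10 v=4: → [8,16); WM=9; [0,8) fires=21
i=4 t=10 v=7: → [8,16); WM=9
i=5 t=4 v=4: DROP (t<9-0); WM=9
i=6 t=11 v=4: → [8,16); WM=9
i=7 t=19 v=8: → [16,24); WM=18; [8,16) fires=15
i=8 t=17 v=5: DROP (t<18-0); WM=18
i=9 t=21 v=3: → [16,24); WM=18
i=10 t=25 v=3: → [24,32); WM=18
i=11 t=12 v=8: DROP (t<18-0); WM=24; [16,24) fires=11
i=12 t=17 v=5: DROP (t<24-0); WM=24
i=13 t=37 v=9: → [32,40); WM=24
i=14 t=27 v=3: → [24,32); WM=24
i=15 t=34 v=1: → [32,40); WM=36; [24,32) fires=6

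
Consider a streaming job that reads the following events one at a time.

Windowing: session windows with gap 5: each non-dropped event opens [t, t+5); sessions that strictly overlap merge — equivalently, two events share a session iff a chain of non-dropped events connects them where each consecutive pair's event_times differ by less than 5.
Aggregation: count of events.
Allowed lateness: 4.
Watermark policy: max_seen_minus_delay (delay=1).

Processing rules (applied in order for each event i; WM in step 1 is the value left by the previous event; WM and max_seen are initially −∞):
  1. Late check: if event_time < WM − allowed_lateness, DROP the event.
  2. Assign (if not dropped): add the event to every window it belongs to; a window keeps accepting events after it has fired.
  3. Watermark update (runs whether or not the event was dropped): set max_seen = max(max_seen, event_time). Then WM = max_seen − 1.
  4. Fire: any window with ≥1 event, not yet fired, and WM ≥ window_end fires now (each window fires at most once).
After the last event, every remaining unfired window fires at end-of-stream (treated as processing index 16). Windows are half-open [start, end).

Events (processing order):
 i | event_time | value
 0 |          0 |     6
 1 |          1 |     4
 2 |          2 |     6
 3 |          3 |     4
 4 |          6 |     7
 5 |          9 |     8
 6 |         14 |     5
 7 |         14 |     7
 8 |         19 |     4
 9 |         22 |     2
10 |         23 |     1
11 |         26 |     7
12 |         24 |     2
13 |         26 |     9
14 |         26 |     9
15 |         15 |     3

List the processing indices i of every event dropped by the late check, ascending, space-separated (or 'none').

15

i=0 t=0 v=6: → [0,5); WM=-1
i=1 t=1 v=4: → [0,6); WM=0
i=2 t=2 v=6: → [0,7); WM=1
i=3 t=3 v=4: → [0,8); WM=2
i=4 t=6 v=7: → [0,11); WM=5
i=5 t=9 v=8: → [0,14); WM=8
i=6 t=14 v=5: → [14,19); WM=13
i=7 t=14 v=7: → [14,19); WM=13
i=8 t=19 v=4: → [19,24); WM=18
i=9 t=22 v=2: → [19,27); WM=21
i=10 t=23 v=1: → [19,28); WM=22
i=11 t=26 v=7: → [19,31); WM=25
i=12 t=24 v=2: → [19,31); WM=25
i=13 t=26 v=9: → [19,31); WM=25
i=14 t=26 v=9: → [19,31); WM=25
i=15 t=15 v=3: DROP (t<25-4); WM=25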